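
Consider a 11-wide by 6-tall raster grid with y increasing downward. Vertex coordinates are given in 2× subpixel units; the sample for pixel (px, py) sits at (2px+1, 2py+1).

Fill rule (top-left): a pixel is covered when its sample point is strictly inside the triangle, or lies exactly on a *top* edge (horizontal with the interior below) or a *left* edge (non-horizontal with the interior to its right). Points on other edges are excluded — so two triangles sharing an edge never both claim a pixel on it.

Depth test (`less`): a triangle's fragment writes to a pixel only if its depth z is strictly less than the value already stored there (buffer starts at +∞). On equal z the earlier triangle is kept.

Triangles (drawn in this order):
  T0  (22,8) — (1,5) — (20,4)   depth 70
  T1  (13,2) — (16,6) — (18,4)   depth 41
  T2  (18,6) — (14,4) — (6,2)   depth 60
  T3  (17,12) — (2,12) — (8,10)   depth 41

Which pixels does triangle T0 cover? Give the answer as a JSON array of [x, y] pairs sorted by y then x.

T0:
  2·area = 78
  edge (22, 8)→(1, 5): d=(-21,-3) top-left  bias=+0
  edge (1, 5)→(20, 4): d=(19,-1) top-left  bias=+0
  edge (20, 4)→(22, 8): d=(2,4) right/bottom  bias=-1
    (0,2)@(1, 5): e=[0,0,78] → █  [on edge]
    (1,2)@(3, 5): e=[6,2,70] → █
    (2,2)@(5, 5): e=[12,4,62] → █
    (3,2)@(7, 5): e=[18,6,54] → █
    (4,2)@(9, 5): e=[24,8,46] → █
    (5,2)@(11, 5): e=[30,10,38] → █
    (6,2)@(13, 5): e=[36,12,30] → █
    (7,2)@(15, 5): e=[42,14,22] → █
    (8,2)@(17, 5): e=[48,16,14] → █
    (9,2)@(19, 5): e=[54,18,6] → █
    (10,2)@(21, 5): e=[60,20,-2] → ·
    (0,3)@(1, 7): e=[-42,38,82] → ·
    (7,3)@(15, 7): e=[0,52,26] → █  [on edge]
  covered (14 px):
    · · · · · · · · · · ·
    · · · · · · · · · · ·
    █ █ █ █ █ █ █ █ █ █ ·
    · · · · · · · █ █ █ █
    · · · · · · · · · · ·
    · · · · · · · · · · ·
T1:
  2·area = 14  (B↔C swapped to make it positive)
  edge (13, 2)→(18, 4): d=(5,2) right/bottom  bias=-1
  edge (18, 4)→(16, 6): d=(-2,2) right/bottom  bias=-1
  edge (16, 6)→(13, 2): d=(-3,-4) top-left  bias=+0
    (10,0)@(21, 1): e=[-21,0,35] → ·  [on edge]
    (7,1)@(15, 3): e=[1,8,5] → █
    (8,1)@(17, 3): e=[-3,4,13] → ·
    (9,1)@(19, 3): e=[-7,0,21] → ·  [on edge]
    (7,2)@(15, 5): e=[11,4,-1] → ·
    (8,2)@(17, 5): e=[7,0,7] → ·  [on edge]
    (7,3)@(15, 7): e=[21,0,-7] → ·  [on edge]
    (6,4)@(13, 9): e=[35,0,-21] → ·  [on edge]
    (5,5)@(11, 11): e=[49,0,-35] → ·  [on edge]
  covered (1 px):
    · · · · · · · · · · ·
    · · · · · · · █ · · ·
    · · · · · · · · · · ·
    · · · · · · · · · · ·
    · · · · · · · · · · ·
    · · · · · · · · · · ·
T2:
  2·area = 8  (B↔C swapped to make it positive)
  edge (18, 6)→(6, 2): d=(-12,-4) top-left  bias=+0
  edge (6, 2)→(14, 4): d=(8,2) right/bottom  bias=-1
  edge (14, 4)→(18, 6): d=(4,2) right/bottom  bias=-1
    (1,0)@(3, 1): e=[0,-2,10] → ·  [on edge]
    (4,1)@(9, 3): e=[0,2,6] → █  [on edge]
    (5,1)@(11, 3): e=[8,-2,2] → ·
    (4,2)@(9, 5): e=[-24,18,14] → ·
    (7,2)@(15, 5): e=[0,6,2] → █  [on edge]
    (8,2)@(17, 5): e=[8,2,-2] → ·
    (7,3)@(15, 7): e=[-24,22,10] → ·
    (10,3)@(21, 7): e=[0,10,-2] → ·  [on edge]
  covered (2 px):
    · · · · · · · · · · ·
    · · · · █ · · · · · ·
    · · · · · · · █ · · ·
    · · · · · · · · · · ·
    · · · · · · · · · · ·
    · · · · · · · · · · ·
T3:
  2·area = 30
  edge (17, 12)→(2, 12): d=(-15,0) right/bottom  bias=-1
  edge (2, 12)→(8, 10): d=(6,-2) top-left  bias=+0
  edge (8, 10)→(17, 12): d=(9,2) right/bottom  bias=-1
    (8,3)@(17, 7): e=[75,0,-45] → ·  [on edge]
    (5,4)@(11, 9): e=[45,0,-15] → ·  [on edge]
    (2,5)@(5, 11): e=[15,0,15] → █  [on edge]
    (3,5)@(7, 11): e=[15,4,11] → █
    (4,5)@(9, 11): e=[15,8,7] → █
    (5,5)@(11, 11): e=[15,12,3] → █
    (6,5)@(13, 11): e=[15,16,-1] → ·
  covered (4 px):
    · · · · · · · · · · ·
    · · · · · · · · · · ·
    · · · · · · · · · · ·
    · · · · · · · · · · ·
    · · · · · · · · · · ·
    · · █ █ █ █ · · · · ·

Answer: [[0,2],[1,2],[2,2],[3,2],[4,2],[5,2],[6,2],[7,2],[8,2],[9,2],[7,3],[8,3],[9,3],[10,3]]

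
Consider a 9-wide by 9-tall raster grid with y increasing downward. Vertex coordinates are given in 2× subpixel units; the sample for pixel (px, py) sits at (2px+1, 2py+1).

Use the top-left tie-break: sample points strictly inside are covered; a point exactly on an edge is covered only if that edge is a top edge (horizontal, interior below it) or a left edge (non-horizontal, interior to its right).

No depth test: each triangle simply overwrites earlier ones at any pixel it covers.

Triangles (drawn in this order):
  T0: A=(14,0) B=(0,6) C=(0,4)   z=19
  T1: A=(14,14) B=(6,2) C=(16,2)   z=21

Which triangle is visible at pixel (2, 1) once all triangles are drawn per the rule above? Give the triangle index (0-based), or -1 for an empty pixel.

T0:
  2·area = 28
  edge (14, 0)→(0, 6): d=(-14,6) right/bottom  bias=-1
  edge (0, 6)→(0, 4): d=(0,-2) top-left  bias=+0
  edge (0, 4)→(14, 0): d=(14,-4) top-left  bias=+0
    (5,0)@(11, 1): e=[4,22,2] → #
    (6,0)@(13, 1): e=[-8,26,10] → ·
    (2,1)@(5, 3): e=[12,10,6] → #
    (3,1)@(7, 3): e=[0,14,14] → ·  [on edge]
    (5,1)@(11, 3): e=[-24,22,30] → ·
    (0,2)@(1, 5): e=[8,2,18] → #
    (1,2)@(3, 5): e=[-4,6,26] → ·
    (2,2)@(5, 5): e=[-16,10,34] → ·
    (0,3)@(1, 7): e=[-20,2,46] → ·
  covered (3 px):
    · · · · · # · · ·
    · · # · · · · · ·
    # · · · · · · · ·
    · · · · · · · · ·
    · · · · · · · · ·
    · · · · · · · · ·
    · · · · · · · · ·
    · · · · · · · · ·
    · · · · · · · · ·
T1:
  2·area = 120
  edge (14, 14)→(6, 2): d=(-8,-12) top-left  bias=+0
  edge (6, 2)→(16, 2): d=(10,0) top-left  bias=+0
  edge (16, 2)→(14, 14): d=(-2,12) right/bottom  bias=-1
    (3,1)@(7, 3): e=[4,10,106] → #
    (4,1)@(9, 3): e=[28,10,82] → #
    (5,1)@(11, 3): e=[52,10,58] → #
    (6,1)@(13, 3): e=[76,10,34] → #
    (7,1)@(15, 3): e=[100,10,10] → #
    (8,1)@(17, 3): e=[124,10,-14] → ·
    (3,2)@(7, 5): e=[-12,30,102] → ·
    (4,2)@(9, 5): e=[12,30,78] → #
    (8,2)@(17, 5): e=[108,30,-18] → ·
    (4,3)@(9, 7): e=[-4,50,74] → ·
    (5,3)@(11, 7): e=[20,50,50] → #
    (8,3)@(17, 7): e=[92,50,-22] → ·
  covered (15 px):
    · · · · · · · · ·
    · · · # # # # # ·
    · · · · # # # # ·
    · · · · · # # # ·
    · · · · · # # · ·
    · · · · · · # · ·
    · · · · · · · · ·
    · · · · · · · · ·
    · · · · · · · · ·

Z-buffer (winner per pixel, '.' = empty):
  . . . . . 0 . . .
  . . 0 1 1 1 1 1 .
  0 . . . 1 1 1 1 .
  . . . . . 1 1 1 .
  . . . . . 1 1 . .
  . . . . . . 1 . .
  . . . . . . . . .
  . . . . . . . . .
  . . . . . . . . .

Final: 0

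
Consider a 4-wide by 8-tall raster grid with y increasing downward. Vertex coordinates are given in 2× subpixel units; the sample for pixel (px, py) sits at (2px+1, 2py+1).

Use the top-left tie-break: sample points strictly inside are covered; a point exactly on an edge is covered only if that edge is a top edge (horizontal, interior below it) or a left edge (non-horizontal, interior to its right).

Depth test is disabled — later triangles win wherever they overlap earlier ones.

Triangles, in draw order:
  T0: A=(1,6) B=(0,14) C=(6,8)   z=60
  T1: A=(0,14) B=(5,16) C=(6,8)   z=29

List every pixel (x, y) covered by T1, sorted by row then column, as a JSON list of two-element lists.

T0:
  2·area = 42  (B↔C swapped to make it positive)
  edge (1, 6)→(6, 8): d=(5,2) right/bottom  bias=-1
  edge (6, 8)→(0, 14): d=(-6,6) right/bottom  bias=-1
  edge (0, 14)→(1, 6): d=(1,-8) top-left  bias=+0
    (0,3)@(1, 7): e=[5,36,1] → #
    (1,3)@(3, 7): e=[1,24,17] → #
    (2,3)@(5, 7): e=[-3,12,33] → ·
    (3,3)@(7, 7): e=[-7,0,49] → ·  [on edge]
    (0,4)@(1, 9): e=[15,24,3] → #
    (2,4)@(5, 9): e=[7,0,35] → ·  [on edge]
    (0,5)@(1, 11): e=[25,12,5] → #
    (1,5)@(3, 11): e=[21,0,21] → ·  [on edge]
    (0,6)@(1, 13): e=[35,0,7] → ·  [on edge]
  covered (5 px):
    · · · ·
    · · · ·
    · · · ·
    # # · ·
    # # · ·
    # · · ·
    · · · ·
    · · · ·
T1:
  2·area = 42  (B↔C swapped to make it positive)
  edge (0, 14)→(6, 8): d=(6,-6) top-left  bias=+0
  edge (6, 8)→(5, 16): d=(-1,8) right/bottom  bias=-1
  edge (5, 16)→(0, 14): d=(-5,-2) top-left  bias=+0
    (3,3)@(7, 7): e=[0,-7,49] → ·  [on edge]
    (2,4)@(5, 9): e=[0,7,35] → #  [on edge]
    (3,4)@(7, 9): e=[12,-9,39] → ·
    (1,5)@(3, 11): e=[0,21,21] → #  [on edge]
    (3,5)@(7, 11): e=[24,-11,29] → ·
    (0,6)@(1, 13): e=[0,35,7] → #  [on edge]
    (3,6)@(7, 13): e=[36,-13,19] → ·
    (0,7)@(1, 15): e=[12,33,-3] → ·
    (1,7)@(3, 15): e=[24,17,1] → #
    (3,7)@(7, 15): e=[48,-15,9] → ·
  covered (8 px):
    · · · ·
    · · · ·
    · · · ·
    · · · ·
    · · # ·
    · # # ·
    # # # ·
    · # # ·

Result: [[2,4],[1,5],[2,5],[0,6],[1,6],[2,6],[1,7],[2,7]]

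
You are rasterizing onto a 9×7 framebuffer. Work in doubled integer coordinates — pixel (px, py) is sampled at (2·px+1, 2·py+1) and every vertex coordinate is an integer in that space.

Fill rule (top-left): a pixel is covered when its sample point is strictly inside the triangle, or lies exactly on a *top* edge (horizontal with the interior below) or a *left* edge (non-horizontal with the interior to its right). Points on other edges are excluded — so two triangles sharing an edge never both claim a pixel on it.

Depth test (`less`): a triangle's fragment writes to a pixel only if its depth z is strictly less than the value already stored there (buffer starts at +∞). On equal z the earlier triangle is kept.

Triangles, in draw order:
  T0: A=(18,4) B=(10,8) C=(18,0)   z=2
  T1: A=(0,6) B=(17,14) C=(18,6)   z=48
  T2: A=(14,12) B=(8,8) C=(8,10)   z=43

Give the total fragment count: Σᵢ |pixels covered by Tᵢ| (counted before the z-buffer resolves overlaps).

T0:
  2·area = 32
  edge (18, 4)→(10, 8): d=(-8,4) right/bottom  bias=-1
  edge (10, 8)→(18, 0): d=(8,-8) top-left  bias=+0
  edge (18, 0)→(18, 4): d=(0,4) right/bottom  bias=-1
    (8,0)@(17, 1): e=[28,0,4] → █  [on edge]
    (7,1)@(15, 3): e=[20,0,12] → █  [on edge]
    (6,2)@(13, 5): e=[12,0,20] → █  [on edge]
    (8,2)@(17, 5): e=[-4,32,4] → ·
    (5,3)@(11, 7): e=[4,0,28] → █  [on edge]
    (6,3)@(13, 7): e=[-4,16,20] → ·
    (7,3)@(15, 7): e=[-12,32,12] → ·
    (4,4)@(9, 9): e=[-4,0,36] → ·  [on edge]
    (5,4)@(11, 9): e=[-12,16,28] → ·
    (3,5)@(7, 11): e=[-12,0,44] → ·  [on edge]
    (2,6)@(5, 13): e=[-20,0,52] → ·  [on edge]
  covered (6 px):
    · · · · · · · · █
    · · · · · · · █ █
    · · · · · · █ █ ·
    · · · · · █ · · ·
    · · · · · · · · ·
    · · · · · · · · ·
    · · · · · · · · ·
T1:
  2·area = 144  (B↔C swapped to make it positive)
  edge (0, 6)→(18, 6): d=(18,0) top-left  bias=+0
  edge (18, 6)→(17, 14): d=(-1,8) right/bottom  bias=-1
  edge (17, 14)→(0, 6): d=(-17,-8) top-left  bias=+0
    (1,3)@(3, 7): e=[18,119,7] → █
    (2,3)@(5, 7): e=[18,103,23] → █
    (3,3)@(7, 7): e=[18,87,39] → █
    (4,3)@(9, 7): e=[18,71,55] → █
    (5,3)@(11, 7): e=[18,55,71] → █
    (6,3)@(13, 7): e=[18,39,87] → █
    (7,3)@(15, 7): e=[18,23,103] → █
    (8,3)@(17, 7): e=[18,7,119] → █
    (1,4)@(3, 9): e=[54,117,-27] → ·
    (2,4)@(5, 9): e=[54,101,-11] → ·
    (3,4)@(7, 9): e=[54,85,5] → █
    (3,5)@(7, 11): e=[90,83,-29] → ·
  covered (20 px):
    · · · · · · · · ·
    · · · · · · · · ·
    · · · · · · · · ·
    · █ █ █ █ █ █ █ █
    · · · █ █ █ █ █ █
    · · · · · █ █ █ █
    · · · · · · · █ █
T2:
  2·area = 12  (B↔C swapped to make it positive)
  edge (14, 12)→(8, 10): d=(-6,-2) top-left  bias=+0
  edge (8, 10)→(8, 8): d=(0,-2) top-left  bias=+0
  edge (8, 8)→(14, 12): d=(6,4) right/bottom  bias=-1
    (2,4)@(5, 9): e=[0,-6,18] → ·  [on edge]
    (4,4)@(9, 9): e=[8,2,2] → █
    (5,4)@(11, 9): e=[12,6,-6] → ·
    (4,5)@(9, 11): e=[-4,2,14] → ·
    (5,5)@(11, 11): e=[0,6,6] → █  [on edge]
    (6,5)@(13, 11): e=[4,10,-2] → ·
    (5,6)@(11, 13): e=[-12,6,18] → ·
    (8,6)@(17, 13): e=[0,18,-6] → ·  [on edge]
  covered (2 px):
    · · · · · · · · ·
    · · · · · · · · ·
    · · · · · · · · ·
    · · · · · · · · ·
    · · · · █ · · · ·
    · · · · · █ · · ·
    · · · · · · · · ·

Result: 28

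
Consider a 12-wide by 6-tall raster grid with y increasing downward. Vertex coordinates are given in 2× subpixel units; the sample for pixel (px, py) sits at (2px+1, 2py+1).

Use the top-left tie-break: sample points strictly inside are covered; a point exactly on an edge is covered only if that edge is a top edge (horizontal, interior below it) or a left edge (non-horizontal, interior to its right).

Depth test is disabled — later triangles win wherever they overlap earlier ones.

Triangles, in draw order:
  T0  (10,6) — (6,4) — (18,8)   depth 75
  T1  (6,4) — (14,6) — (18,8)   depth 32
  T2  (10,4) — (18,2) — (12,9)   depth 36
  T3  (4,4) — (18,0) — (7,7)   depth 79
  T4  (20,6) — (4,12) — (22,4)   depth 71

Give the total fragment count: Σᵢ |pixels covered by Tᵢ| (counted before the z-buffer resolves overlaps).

T0:
  2·area = 8
  edge (10, 6)→(6, 4): d=(-4,-2) top-left  bias=+0
  edge (6, 4)→(18, 8): d=(12,4) right/bottom  bias=-1
  edge (18, 8)→(10, 6): d=(-8,-2) top-left  bias=+0
    (1,1)@(3, 3): e=[-2,0,10] → .  [on edge]
    (4,2)@(9, 5): e=[2,0,6] → .  [on edge]
    (7,3)@(15, 7): e=[6,0,2] → .  [on edge]
    (10,4)@(21, 9): e=[10,0,-2] → .  [on edge]
  covered (0 px):
    . . . . . . . . . . . .
    . . . . . . . . . . . .
    . . . . . . . . . . . .
    . . . . . . . . . . . .
    . . . . . . . . . . . .
    . . . . . . . . . . . .
T1:
  2·area = 8
  edge (6, 4)→(14, 6): d=(8,2) right/bottom  bias=-1
  edge (14, 6)→(18, 8): d=(4,2) right/bottom  bias=-1
  edge (18, 8)→(6, 4): d=(-12,-4) top-left  bias=+0
    (1,1)@(3, 3): e=[-2,10,0] → .  [on edge]
    (4,2)@(9, 5): e=[2,6,0] → X  [on edge]
    (5,2)@(11, 5): e=[-2,2,8] → .
    (4,3)@(9, 7): e=[18,14,-24] → .
    (7,3)@(15, 7): e=[6,2,0] → X  [on edge]
    (8,3)@(17, 7): e=[2,-2,8] → .
    (7,4)@(15, 9): e=[22,10,-24] → .
    (10,4)@(21, 9): e=[10,-2,0] → .  [on edge]
  covered (2 px):
    . . . . . . . . . . . .
    . . . . . . . . . . . .
    . . . . X . . . . . . .
    . . . . . . . X . . . .
    . . . . . . . . . . . .
    . . . . . . . . . . . .
T2:
  2·area = 44
  edge (10, 4)→(18, 2): d=(8,-2) top-left  bias=+0
  edge (18, 2)→(12, 9): d=(-6,7) right/bottom  bias=-1
  edge (12, 9)→(10, 4): d=(-2,-5) top-left  bias=+0
    (7,1)@(15, 3): e=[2,15,27] → X
    (8,1)@(17, 3): e=[6,1,37] → X
    (9,1)@(19, 3): e=[10,-13,47] → .
    (5,2)@(11, 5): e=[10,31,3] → X
    (6,2)@(13, 5): e=[14,17,13] → X
    (8,2)@(17, 5): e=[22,-11,33] → .
    (5,3)@(11, 7): e=[26,19,-1] → .
    (6,3)@(13, 7): e=[30,5,9] → X
    (7,3)@(15, 7): e=[34,-9,19] → .
    (6,4)@(13, 9): e=[46,-7,5] → .
  covered (6 px):
    . . . . . . . . . . . .
    . . . . . . . X X . . .
    . . . . . X X X . . . .
    . . . . . . X . . . . .
    . . . . . . . . . . . .
    . . . . . . . . . . . .
T3:
  2·area = 54
  edge (4, 4)→(18, 0): d=(14,-4) top-left  bias=+0
  edge (18, 0)→(7, 7): d=(-11,7) right/bottom  bias=-1
  edge (7, 7)→(4, 4): d=(-3,-3) top-left  bias=+0
    (0,0)@(1, 1): e=[-54,108,0] → .  [on edge]
    (7,0)@(15, 1): e=[2,10,42] → X
    (8,0)@(17, 1): e=[10,-4,48] → .
    (1,1)@(3, 3): e=[-18,72,0] → .  [on edge]
    (4,1)@(9, 3): e=[6,30,18] → X
    (5,1)@(11, 3): e=[14,16,24] → X
    (6,1)@(13, 3): e=[22,2,30] → X
    (7,1)@(15, 3): e=[30,-12,36] → .
    (2,2)@(5, 5): e=[18,36,0] → X  [on edge]
    (3,2)@(7, 5): e=[26,22,6] → X
    (5,2)@(11, 5): e=[42,-6,18] → .
    (6,2)@(13, 5): e=[50,-20,24] → .
    (3,3)@(7, 7): e=[54,0,0] → .  [on edge]
    (4,4)@(9, 9): e=[90,-36,0] → .  [on edge]
    (5,5)@(11, 11): e=[126,-72,0] → .  [on edge]
  covered (7 px):
    . . . . . . . X . . . .
    . . . . X X X . . . . .
    . . X X X . . . . . . .
    . . . . . . . . . . . .
    . . . . . . . . . . . .
    . . . . . . . . . . . .
T4:
  2·area = 20
  edge (20, 6)→(4, 12): d=(-16,6) right/bottom  bias=-1
  edge (4, 12)→(22, 4): d=(18,-8) top-left  bias=+0
  edge (22, 4)→(20, 6): d=(-2,2) right/bottom  bias=-1
    (11,1)@(23, 3): e=[30,-10,0] → .  [on edge]
    (10,2)@(21, 5): e=[10,10,0] → .  [on edge]
    (8,3)@(17, 7): e=[2,14,4] → X
    (9,3)@(19, 7): e=[-10,30,0] → .  [on edge]
    (5,4)@(11, 9): e=[6,2,12] → X
    (6,4)@(13, 9): e=[-6,18,8] → .
    (8,4)@(17, 9): e=[-30,50,0] → .  [on edge]
    (5,5)@(11, 11): e=[-26,38,8] → .
    (7,5)@(15, 11): e=[-50,70,0] → .  [on edge]
  covered (2 px):
    . . . . . . . . . . . .
    . . . . . . . . . . . .
    . . . . . . . . . . . .
    . . . . . . . . X . . .
    . . . . . X . . . . . .
    . . . . . . . . . . . .

Answer: 17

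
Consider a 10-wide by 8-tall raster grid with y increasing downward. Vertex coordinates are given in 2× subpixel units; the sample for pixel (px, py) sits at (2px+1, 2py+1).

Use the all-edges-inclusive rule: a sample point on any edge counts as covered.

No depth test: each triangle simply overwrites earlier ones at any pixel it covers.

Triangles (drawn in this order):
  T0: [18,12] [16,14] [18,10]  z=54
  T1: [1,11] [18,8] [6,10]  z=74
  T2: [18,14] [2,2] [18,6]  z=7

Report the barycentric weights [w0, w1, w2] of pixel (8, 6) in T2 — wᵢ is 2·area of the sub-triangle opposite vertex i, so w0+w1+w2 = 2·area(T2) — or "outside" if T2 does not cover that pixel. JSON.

T0:
  2·area = 4
  edge (18, 12)→(16, 14): d=(-2,2) inclusive
  edge (16, 14)→(18, 10): d=(2,-4) inclusive
  edge (18, 10)→(18, 12): d=(0,2) inclusive
    (9,5)@(19, 11): e=[0,6,-2] → ·  [on edge]
    (8,6)@(17, 13): e=[0,2,2] → █  [on edge]
    (9,6)@(19, 13): e=[-4,10,-2] → ·
    (7,7)@(15, 15): e=[0,-2,6] → ·  [on edge]
    (8,7)@(17, 15): e=[-4,6,2] → ·
  covered (1 px):
    · · · · · · · · · ·
    · · · · · · · · · ·
    · · · · · · · · · ·
    · · · · · · · · · ·
    · · · · · · · · · ·
    · · · · · · · · · ·
    · · · · · · · · █ ·
    · · · · · · · · · ·
T1:
  2·area = 2  (B↔C swapped to make it positive)
  edge (1, 11)→(6, 10): d=(5,-1) inclusive
  edge (6, 10)→(18, 8): d=(12,-2) inclusive
  edge (18, 8)→(1, 11): d=(-17,3) inclusive
    (5,4)@(11, 9): e=[0,-2,4] → ·  [on edge]
    (0,5)@(1, 11): e=[0,2,0] → █  [on edge]
    (1,5)@(3, 11): e=[2,6,-6] → ·
    (0,6)@(1, 13): e=[10,26,-34] → ·
  covered (1 px):
    · · · · · · · · · ·
    · · · · · · · · · ·
    · · · · · · · · · ·
    · · · · · · · · · ·
    · · · · · · · · · ·
    █ · · · · · · · · ·
    · · · · · · · · · ·
    · · · · · · · · · ·
T2:
  2·area = 128
  edge (18, 14)→(2, 2): d=(-16,-12) inclusive
  edge (2, 2)→(18, 6): d=(16,4) inclusive
  edge (18, 6)→(18, 14): d=(0,8) inclusive
    (2,1)@(5, 3): e=[20,4,104] → █
    (3,1)@(7, 3): e=[44,-4,88] → ·
    (2,2)@(5, 5): e=[-12,36,104] → ·
    (3,2)@(7, 5): e=[12,28,88] → █
    (4,2)@(9, 5): e=[36,20,72] → █
    (5,2)@(11, 5): e=[60,12,56] → █
    (6,2)@(13, 5): e=[84,4,40] → █
    (7,2)@(15, 5): e=[108,-4,24] → ·
    (3,3)@(7, 7): e=[-20,60,88] → ·
    (4,3)@(9, 7): e=[4,52,72] → █
    (7,3)@(15, 7): e=[76,28,24] → █
    (8,3)@(17, 7): e=[100,20,8] → █
  covered (16 px):
    · · · · · · · · · ·
    · · █ · · · · · · ·
    · · · █ █ █ █ · · ·
    · · · · █ █ █ █ █ ·
    · · · · · · █ █ █ ·
    · · · · · · · █ █ ·
    · · · · · · · · █ ·
    · · · · · · · · · ·

Result: [116,8,4]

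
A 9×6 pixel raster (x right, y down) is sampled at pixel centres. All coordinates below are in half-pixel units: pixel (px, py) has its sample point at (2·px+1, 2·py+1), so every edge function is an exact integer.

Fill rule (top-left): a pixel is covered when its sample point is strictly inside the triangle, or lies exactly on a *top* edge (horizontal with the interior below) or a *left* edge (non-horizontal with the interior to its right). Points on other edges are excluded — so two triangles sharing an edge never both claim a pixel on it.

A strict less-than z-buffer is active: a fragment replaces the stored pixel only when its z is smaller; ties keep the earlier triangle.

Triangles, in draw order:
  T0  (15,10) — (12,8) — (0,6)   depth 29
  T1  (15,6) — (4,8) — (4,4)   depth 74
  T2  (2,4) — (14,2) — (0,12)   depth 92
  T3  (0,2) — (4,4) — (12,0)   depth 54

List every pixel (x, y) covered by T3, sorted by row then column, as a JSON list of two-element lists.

T0:
  2·area = 18  (B↔C swapped to make it positive)
  edge (15, 10)→(0, 6): d=(-15,-4) top-left  bias=+0
  edge (0, 6)→(12, 8): d=(12,2) right/bottom  bias=-1
  edge (12, 8)→(15, 10): d=(3,2) right/bottom  bias=-1
    (2,3)@(5, 7): e=[5,2,11] → #
    (3,3)@(7, 7): e=[13,-2,7] → ·
    (2,4)@(5, 9): e=[-25,26,17] → ·
    (6,4)@(13, 9): e=[7,10,1] → #
    (7,4)@(15, 9): e=[15,6,-3] → ·
    (6,5)@(13, 11): e=[-23,34,7] → ·
  covered (2 px):
    · · · · · · · · ·
    · · · · · · · · ·
    · · · · · · · · ·
    · · # · · · · · ·
    · · · · · · # · ·
    · · · · · · · · ·
T1:
  2·area = 44
  edge (15, 6)→(4, 8): d=(-11,2) right/bottom  bias=-1
  edge (4, 8)→(4, 4): d=(0,-4) top-left  bias=+0
  edge (4, 4)→(15, 6): d=(11,2) right/bottom  bias=-1
    (2,2)@(5, 5): e=[31,4,9] → #
    (3,2)@(7, 5): e=[27,12,5] → #
    (4,2)@(9, 5): e=[23,20,1] → #
    (5,2)@(11, 5): e=[19,28,-3] → ·
    (2,3)@(5, 7): e=[9,4,31] → #
    (5,3)@(11, 7): e=[-3,28,19] → ·
    (2,4)@(5, 9): e=[-13,4,53] → ·
    (3,4)@(7, 9): e=[-17,12,49] → ·
    (4,4)@(9, 9): e=[-21,20,45] → ·
  covered (6 px):
    · · · · · · · · ·
    · · · · · · · · ·
    · · # # # · · · ·
    · · # # # · · · ·
    · · · · · · · · ·
    · · · · · · · · ·
T2:
  2·area = 92
  edge (2, 4)→(14, 2): d=(12,-2) top-left  bias=+0
  edge (14, 2)→(0, 12): d=(-14,10) right/bottom  bias=-1
  edge (0, 12)→(2, 4): d=(2,-8) top-left  bias=+0
    (4,1)@(9, 3): e=[2,36,54] → #
    (5,1)@(11, 3): e=[6,16,70] → #
    (6,1)@(13, 3): e=[10,-4,86] → ·
    (1,2)@(3, 5): e=[14,68,10] → #
    (2,2)@(5, 5): e=[18,48,26] → #
    (3,2)@(7, 5): e=[22,28,42] → #
    (5,2)@(11, 5): e=[30,-12,74] → ·
    (1,3)@(3, 7): e=[38,40,14] → #
    (3,3)@(7, 7): e=[46,0,46] → ·  [on edge]
    (4,3)@(9, 7): e=[50,-20,62] → ·
    (0,4)@(1, 9): e=[58,32,2] → #
    (2,4)@(5, 9): e=[66,-8,34] → ·
  covered (11 px):
    · · · · · · · · ·
    · · · · # # · · ·
    · # # # # · · · ·
    · # # · · · · · ·
    # # · · · · · · ·
    # · · · · · · · ·
T3:
  2·area = 32  (B↔C swapped to make it positive)
  edge (0, 2)→(12, 0): d=(12,-2) top-left  bias=+0
  edge (12, 0)→(4, 4): d=(-8,4) right/bottom  bias=-1
  edge (4, 4)→(0, 2): d=(-4,-2) top-left  bias=+0
    (3,0)@(7, 1): e=[2,12,18] → #
    (4,0)@(9, 1): e=[6,4,22] → #
    (5,0)@(11, 1): e=[10,-4,26] → ·
    (1,1)@(3, 3): e=[18,12,2] → #
    (2,1)@(5, 3): e=[22,4,6] → #
    (3,1)@(7, 3): e=[26,-4,10] → ·
    (4,1)@(9, 3): e=[30,-12,14] → ·
    (1,2)@(3, 5): e=[42,-4,-6] → ·
    (2,2)@(5, 5): e=[46,-12,-2] → ·
  covered (4 px):
    · · · # # · · · ·
    · # # · · · · · ·
    · · · · · · · · ·
    · · · · · · · · ·
    · · · · · · · · ·
    · · · · · · · · ·

Result: [[3,0],[4,0],[1,1],[2,1]]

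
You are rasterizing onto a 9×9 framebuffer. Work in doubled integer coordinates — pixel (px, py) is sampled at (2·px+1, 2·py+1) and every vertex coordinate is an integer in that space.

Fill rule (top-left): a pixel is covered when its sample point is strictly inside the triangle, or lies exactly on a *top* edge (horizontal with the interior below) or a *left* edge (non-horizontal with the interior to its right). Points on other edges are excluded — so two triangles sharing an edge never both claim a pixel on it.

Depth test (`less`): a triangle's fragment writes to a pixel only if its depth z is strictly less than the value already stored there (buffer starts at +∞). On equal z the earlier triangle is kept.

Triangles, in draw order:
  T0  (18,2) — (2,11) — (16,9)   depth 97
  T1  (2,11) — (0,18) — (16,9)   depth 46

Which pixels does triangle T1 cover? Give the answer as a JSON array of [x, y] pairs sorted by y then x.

T0:
  2·area = 94  (B↔C swapped to make it positive)
  edge (18, 2)→(16, 9): d=(-2,7) right/bottom  bias=-1
  edge (16, 9)→(2, 11): d=(-14,2) right/bottom  bias=-1
  edge (2, 11)→(18, 2): d=(16,-9) top-left  bias=+0
    (8,1)@(17, 3): e=[5,82,7] → █
    (6,2)@(13, 5): e=[29,62,3] → █
    (7,2)@(15, 5): e=[15,58,21] → █
    (5,3)@(11, 7): e=[39,38,17] → █
    (8,3)@(17, 7): e=[-3,26,71] → ·
    (3,4)@(7, 9): e=[63,18,13] → █
    (4,4)@(9, 9): e=[49,14,31] → █
    (8,4)@(17, 9): e=[-7,-2,103] → ·
    (3,5)@(7, 11): e=[59,-10,45] → ·
    (4,5)@(9, 11): e=[45,-14,63] → ·
    (5,5)@(11, 11): e=[31,-18,81] → ·
    (6,5)@(13, 11): e=[17,-22,99] → ·
  covered (12 px):
    · · · · · · · · ·
    · · · · · · · · █
    · · · · · · █ █ █
    · · · · · █ █ █ ·
    · · · █ █ █ █ █ ·
    · · · · · · · · ·
    · · · · · · · · ·
    · · · · · · · · ·
    · · · · · · · · ·
T1:
  2·area = 94  (B↔C swapped to make it positive)
  edge (2, 11)→(16, 9): d=(14,-2) top-left  bias=+0
  edge (16, 9)→(0, 18): d=(-16,9) right/bottom  bias=-1
  edge (0, 18)→(2, 11): d=(2,-7) top-left  bias=+0
    (1,5)@(3, 11): e=[2,85,7] → █
    (2,5)@(5, 11): e=[6,67,21] → █
    (3,5)@(7, 11): e=[10,49,35] → █
    (4,5)@(9, 11): e=[14,31,49] → █
    (5,5)@(11, 11): e=[18,13,63] → █
    (6,5)@(13, 11): e=[22,-5,77] → ·
    (1,6)@(3, 13): e=[30,53,11] → █
    (4,6)@(9, 13): e=[42,-1,53] → ·
    (5,6)@(11, 13): e=[46,-19,67] → ·
    (0,7)@(1, 15): e=[54,39,1] → █
    (3,7)@(7, 15): e=[66,-15,43] → ·
    (0,8)@(1, 17): e=[82,7,5] → █
  covered (12 px):
    · · · · · · · · ·
    · · · · · · · · ·
    · · · · · · · · ·
    · · · · · · · · ·
    · · · · · · · · ·
    · █ █ █ █ █ · · ·
    · █ █ █ · · · · ·
    █ █ █ · · · · · ·
    █ · · · · · · · ·

Answer: [[1,5],[2,5],[3,5],[4,5],[5,5],[1,6],[2,6],[3,6],[0,7],[1,7],[2,7],[0,8]]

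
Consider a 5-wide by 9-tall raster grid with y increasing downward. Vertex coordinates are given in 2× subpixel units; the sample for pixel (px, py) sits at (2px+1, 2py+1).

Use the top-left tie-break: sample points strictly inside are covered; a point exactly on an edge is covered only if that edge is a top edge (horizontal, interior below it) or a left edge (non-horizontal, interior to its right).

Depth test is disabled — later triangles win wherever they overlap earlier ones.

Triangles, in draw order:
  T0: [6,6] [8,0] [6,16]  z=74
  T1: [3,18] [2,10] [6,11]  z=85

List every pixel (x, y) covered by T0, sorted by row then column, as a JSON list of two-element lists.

T0:
  2·area = 20
  edge (6, 6)→(8, 0): d=(2,-6) top-left  bias=+0
  edge (8, 0)→(6, 16): d=(-2,16) right/bottom  bias=-1
  edge (6, 16)→(6, 6): d=(0,-10) top-left  bias=+0
    (3,1)@(7, 3): e=[0,10,10] → #  [on edge]
    (4,1)@(9, 3): e=[12,-22,30] → ·
    (3,2)@(7, 5): e=[4,6,10] → #
    (4,2)@(9, 5): e=[16,-26,30] → ·
    (3,3)@(7, 7): e=[8,2,10] → #
    (4,3)@(9, 7): e=[20,-30,30] → ·
    (2,4)@(5, 9): e=[0,30,-10] → ·  [on edge]
    (3,4)@(7, 9): e=[12,-2,10] → ·
    (1,7)@(3, 15): e=[0,50,-30] → ·  [on edge]
  covered (3 px):
    · · · · ·
    · · · # ·
    · · · # ·
    · · · # ·
    · · · · ·
    · · · · ·
    · · · · ·
    · · · · ·
    · · · · ·
T1:
  2·area = 31
  edge (3, 18)→(2, 10): d=(-1,-8) top-left  bias=+0
  edge (2, 10)→(6, 11): d=(4,1) right/bottom  bias=-1
  edge (6, 11)→(3, 18): d=(-3,7) right/bottom  bias=-1
    (1,5)@(3, 11): e=[7,3,21] → #
    (2,5)@(5, 11): e=[23,1,7] → #
    (3,5)@(7, 11): e=[39,-1,-7] → ·
    (1,6)@(3, 13): e=[5,11,15] → #
    (3,6)@(7, 13): e=[37,7,-13] → ·
    (1,7)@(3, 15): e=[3,19,9] → #
    (2,7)@(5, 15): e=[19,17,-5] → ·
    (1,8)@(3, 17): e=[1,27,3] → #
    (2,8)@(5, 17): e=[17,25,-11] → ·
  covered (6 px):
    · · · · ·
    · · · · ·
    · · · · ·
    · · · · ·
    · · · · ·
    · # # · ·
    · # # · ·
    · # · · ·
    · # · · ·

Final: [[3,1],[3,2],[3,3]]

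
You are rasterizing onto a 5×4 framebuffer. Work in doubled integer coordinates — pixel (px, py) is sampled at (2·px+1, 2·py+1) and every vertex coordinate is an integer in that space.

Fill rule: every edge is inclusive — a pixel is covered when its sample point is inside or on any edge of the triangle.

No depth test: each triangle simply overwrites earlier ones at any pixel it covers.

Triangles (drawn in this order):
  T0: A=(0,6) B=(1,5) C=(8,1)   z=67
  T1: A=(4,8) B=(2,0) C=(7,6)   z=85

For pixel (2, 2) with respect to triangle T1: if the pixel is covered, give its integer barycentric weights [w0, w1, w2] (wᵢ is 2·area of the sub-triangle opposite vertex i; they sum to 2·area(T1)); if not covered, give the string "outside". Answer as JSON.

T0:
  2·area = 3
  edge (0, 6)→(1, 5): d=(1,-1) inclusive
  edge (1, 5)→(8, 1): d=(7,-4) inclusive
  edge (8, 1)→(0, 6): d=(-8,5) inclusive
    (2,0)@(5, 1): e=[0,-12,15] → .  [on edge]
    (1,1)@(3, 3): e=[0,-6,9] → .  [on edge]
    (0,2)@(1, 5): e=[0,0,3] → X  [on edge]
    (1,2)@(3, 5): e=[2,8,-7] → .
    (0,3)@(1, 7): e=[2,14,-13] → .
  covered (1 px):
    . . . . .
    . . . . .
    X . . . .
    . . . . .
T1:
  2·area = 28
  edge (4, 8)→(2, 0): d=(-2,-8) inclusive
  edge (2, 0)→(7, 6): d=(5,6) inclusive
  edge (7, 6)→(4, 8): d=(-3,2) inclusive
    (1,1)@(3, 3): e=[2,9,17] → X
    (2,1)@(5, 3): e=[18,-3,13] → .
    (1,2)@(3, 5): e=[-2,19,11] → .
    (2,2)@(5, 5): e=[14,7,7] → X
    (3,2)@(7, 5): e=[30,-5,3] → .
    (2,3)@(5, 7): e=[10,17,1] → X
    (3,3)@(7, 7): e=[26,5,-3] → .
  covered (3 px):
    . . . . .
    . X . . .
    . . X . .
    . . X . .

Result: [7,7,14]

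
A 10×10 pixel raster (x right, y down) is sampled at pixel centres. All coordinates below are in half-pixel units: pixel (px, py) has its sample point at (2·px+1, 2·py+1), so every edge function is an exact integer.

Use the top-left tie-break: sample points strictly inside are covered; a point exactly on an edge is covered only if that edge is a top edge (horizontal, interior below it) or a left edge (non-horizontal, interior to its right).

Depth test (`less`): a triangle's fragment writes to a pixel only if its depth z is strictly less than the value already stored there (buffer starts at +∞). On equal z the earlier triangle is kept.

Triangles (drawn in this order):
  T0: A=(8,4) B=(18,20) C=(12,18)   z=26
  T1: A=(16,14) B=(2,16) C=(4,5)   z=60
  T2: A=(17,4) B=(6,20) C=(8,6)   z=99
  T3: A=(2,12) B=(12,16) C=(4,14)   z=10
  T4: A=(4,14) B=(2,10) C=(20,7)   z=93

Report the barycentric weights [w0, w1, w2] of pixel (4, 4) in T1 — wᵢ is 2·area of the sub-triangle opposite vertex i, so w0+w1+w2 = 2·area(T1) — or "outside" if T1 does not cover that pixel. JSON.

T0:
  2·area = 76
  edge (8, 4)→(18, 20): d=(10,16) right/bottom  bias=-1
  edge (18, 20)→(12, 18): d=(-6,-2) top-left  bias=+0
  edge (12, 18)→(8, 4): d=(-4,-14) top-left  bias=+0
    (4,3)@(9, 7): e=[14,60,2] → X
    (5,3)@(11, 7): e=[-18,64,30] → .
    (4,4)@(9, 9): e=[34,48,-6] → .
    (5,4)@(11, 9): e=[2,52,22] → X
    (6,4)@(13, 9): e=[-30,56,50] → .
    (5,5)@(11, 11): e=[22,40,14] → X
    (6,5)@(13, 11): e=[-10,44,42] → .
    (5,6)@(11, 13): e=[42,28,6] → X
    (6,6)@(13, 13): e=[10,32,34] → X
    (7,6)@(15, 13): e=[-22,36,62] → .
    (1,7)@(3, 15): e=[190,0,-114] → .  [on edge]
    (5,7)@(11, 15): e=[62,16,-2] → .
    (4,8)@(9, 17): e=[114,0,-38] → .  [on edge]
    (7,9)@(15, 19): e=[38,0,38] → X  [on edge]
  covered (10 px):
    . . . . . . . . . .
    . . . . . . . . . .
    . . . . . . . . . .
    . . . . X . . . . .
    . . . . . X . . . .
    . . . . . X . . . .
    . . . . . X X . . .
    . . . . . . X . . .
    . . . . . . X X . .
    . . . . . . . X X .
T1:
  2·area = 150
  edge (16, 14)→(2, 16): d=(-14,2) right/bottom  bias=-1
  edge (2, 16)→(4, 5): d=(2,-11) top-left  bias=+0
  edge (4, 5)→(16, 14): d=(12,9) right/bottom  bias=-1
    (2,3)@(5, 7): e=[120,15,15] → X
    (3,3)@(7, 7): e=[116,37,-3] → .
    (2,4)@(5, 9): e=[92,19,39] → X
    (3,4)@(7, 9): e=[88,41,21] → X
    (4,4)@(9, 9): e=[84,63,3] → X
    (5,4)@(11, 9): e=[80,85,-15] → .
    (1,5)@(3, 11): e=[68,1,81] → X
    (5,5)@(11, 11): e=[52,89,9] → X
    (6,5)@(13, 11): e=[48,111,-9] → .
    (1,6)@(3, 13): e=[40,5,105] → X
    (6,6)@(13, 13): e=[20,115,15] → X
    (7,6)@(15, 13): e=[16,137,-3] → .
    (4,7)@(9, 15): e=[0,75,75] → .  [on edge]
  covered (18 px):
    . . . . . . . . . .
    . . . . . . . . . .
    . . . . . . . . . .
    . . X . . . . . . .
    . . X X X . . . . .
    . X X X X X . . . .
    . X X X X X X . . .
    . X X X . . . . . .
    . . . . . . . . . .
    . . . . . . . . . .
T2:
  2·area = 122
  edge (17, 4)→(6, 20): d=(-11,16) right/bottom  bias=-1
  edge (6, 20)→(8, 6): d=(2,-14) top-left  bias=+0
  edge (8, 6)→(17, 4): d=(9,-2) top-left  bias=+0
    (6,2)@(13, 5): e=[53,68,1] → X
    (7,2)@(15, 5): e=[21,96,5] → X
    (8,2)@(17, 5): e=[-11,124,9] → .
    (4,3)@(9, 7): e=[95,16,11] → X
    (5,3)@(11, 7): e=[63,44,15] → X
    (7,3)@(15, 7): e=[-1,100,23] → .
    (4,4)@(9, 9): e=[73,20,29] → X
    (7,4)@(15, 9): e=[-23,104,41] → .
    (4,5)@(9, 11): e=[51,24,47] → X
    (6,5)@(13, 11): e=[-13,80,55] → .
    (3,6)@(7, 13): e=[61,0,61] → X  [on edge]
    (5,6)@(11, 13): e=[-3,56,69] → .
  covered (15 px):
    . . . . . . . . . .
    . . . . . . . . . .
    . . . . . . X X . .
    . . . . X X X . . .
    . . . . X X X . . .
    . . . . X X . . . .
    . . . X X . . . . .
    . . . X X . . . . .
    . . . X . . . . . .
    . . . . . . . . . .
T3:
  2·area = 12
  edge (2, 12)→(12, 16): d=(10,4) right/bottom  bias=-1
  edge (12, 16)→(4, 14): d=(-8,-2) top-left  bias=+0
  edge (4, 14)→(2, 12): d=(-2,-2) top-left  bias=+0
    (0,5)@(1, 11): e=[-6,18,0] → .  [on edge]
    (1,6)@(3, 13): e=[6,6,0] → X  [on edge]
    (2,6)@(5, 13): e=[-2,10,4] → .
    (1,7)@(3, 15): e=[26,-10,-4] → .
    (2,7)@(5, 15): e=[18,-6,0] → .  [on edge]
    (4,7)@(9, 15): e=[2,2,8] → X
    (5,7)@(11, 15): e=[-6,6,12] → .
    (3,8)@(7, 17): e=[30,-18,0] → .  [on edge]
    (4,8)@(9, 17): e=[22,-14,4] → .
    (4,9)@(9, 19): e=[42,-30,0] → .  [on edge]
  covered (2 px):
    . . . . . . . . . .
    . . . . . . . . . .
    . . . . . . . . . .
    . . . . . . . . . .
    . . . . . . . . . .
    . . . . . . . . . .
    . X . . . . . . . .
    . . . . X . . . . .
    . . . . . . . . . .
    . . . . . . . . . .
T4:
  2·area = 78
  edge (4, 14)→(2, 10): d=(-2,-4) top-left  bias=+0
  edge (2, 10)→(20, 7): d=(18,-3) top-left  bias=+0
  edge (20, 7)→(4, 14): d=(-16,7) right/bottom  bias=-1
    (4,4)@(9, 9): e=[30,3,45] → X
    (5,4)@(11, 9): e=[38,9,31] → X
    (6,4)@(13, 9): e=[46,15,17] → X
    (7,4)@(15, 9): e=[54,21,3] → X
    (8,4)@(17, 9): e=[62,27,-11] → .
    (1,5)@(3, 11): e=[2,21,55] → X
    (2,5)@(5, 11): e=[10,27,41] → X
    (3,5)@(7, 11): e=[18,33,27] → X
    (5,5)@(11, 11): e=[34,45,-1] → .
    (6,5)@(13, 11): e=[42,51,-15] → .
    (7,5)@(15, 11): e=[50,57,-29] → .
    (1,6)@(3, 13): e=[-2,57,23] → .
  covered (9 px):
    . . . . . . . . . .
    . . . . . . . . . .
    . . . . . . . . . .
    . . . . . . . . . .
    . . . . X X X X . .
    . X X X X . . . . .
    . . X . . . . . . .
    . . . . . . . . . .
    . . . . . . . . . .
    . . . . . . . . . .

Final: [63,3,84]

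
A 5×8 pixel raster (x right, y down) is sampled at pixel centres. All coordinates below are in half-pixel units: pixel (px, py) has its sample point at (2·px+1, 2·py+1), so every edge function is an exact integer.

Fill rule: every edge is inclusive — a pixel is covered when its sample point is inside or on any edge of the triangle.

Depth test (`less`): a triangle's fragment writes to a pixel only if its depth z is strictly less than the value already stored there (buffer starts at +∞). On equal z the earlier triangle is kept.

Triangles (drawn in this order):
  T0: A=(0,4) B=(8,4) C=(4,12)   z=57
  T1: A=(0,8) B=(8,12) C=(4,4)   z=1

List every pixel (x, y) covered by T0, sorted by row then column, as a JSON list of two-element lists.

T0:
  2·area = 64
  edge (0, 4)→(8, 4): d=(8,0) inclusive
  edge (8, 4)→(4, 12): d=(-4,8) inclusive
  edge (4, 12)→(0, 4): d=(-4,-8) inclusive
    (0,2)@(1, 5): e=[8,52,4] → X
    (1,2)@(3, 5): e=[8,36,20] → X
    (2,2)@(5, 5): e=[8,20,36] → X
    (3,2)@(7, 5): e=[8,4,52] → X
    (4,2)@(9, 5): e=[8,-12,68] → .
    (0,3)@(1, 7): e=[24,44,-4] → .
    (1,3)@(3, 7): e=[24,28,12] → X
    (3,3)@(7, 7): e=[24,-4,44] → .
    (1,4)@(3, 9): e=[40,20,4] → X
    (3,4)@(7, 9): e=[40,-12,36] → .
    (1,5)@(3, 11): e=[56,12,-4] → .
    (2,5)@(5, 11): e=[56,-4,12] → .
  covered (8 px):
    . . . . .
    . . . . .
    X X X X .
    . X X . .
    . X X . .
    . . . . .
    . . . . .
    . . . . .
T1:
  2·area = 48  (B↔C swapped to make it positive)
  edge (0, 8)→(4, 4): d=(4,-4) inclusive
  edge (4, 4)→(8, 12): d=(4,8) inclusive
  edge (8, 12)→(0, 8): d=(-8,-4) inclusive
    (3,0)@(7, 1): e=[0,-36,84] → .  [on edge]
    (2,1)@(5, 3): e=[0,-12,60] → .  [on edge]
    (1,2)@(3, 5): e=[0,12,36] → X  [on edge]
    (2,2)@(5, 5): e=[8,-4,44] → .
    (0,3)@(1, 7): e=[0,36,12] → X  [on edge]
    (2,3)@(5, 7): e=[16,4,28] → X
    (3,3)@(7, 7): e=[24,-12,36] → .
    (0,4)@(1, 9): e=[8,44,-4] → .
    (1,4)@(3, 9): e=[16,28,4] → X
    (3,4)@(7, 9): e=[32,-4,20] → .
    (1,5)@(3, 11): e=[24,36,-12] → .
    (2,5)@(5, 11): e=[32,20,-4] → .
  covered (7 px):
    . . . . .
    . . . . .
    . X . . .
    X X X . .
    . X X . .
    . . . X .
    . . . . .
    . . . . .

Result: [[0,2],[1,2],[2,2],[3,2],[1,3],[2,3],[1,4],[2,4]]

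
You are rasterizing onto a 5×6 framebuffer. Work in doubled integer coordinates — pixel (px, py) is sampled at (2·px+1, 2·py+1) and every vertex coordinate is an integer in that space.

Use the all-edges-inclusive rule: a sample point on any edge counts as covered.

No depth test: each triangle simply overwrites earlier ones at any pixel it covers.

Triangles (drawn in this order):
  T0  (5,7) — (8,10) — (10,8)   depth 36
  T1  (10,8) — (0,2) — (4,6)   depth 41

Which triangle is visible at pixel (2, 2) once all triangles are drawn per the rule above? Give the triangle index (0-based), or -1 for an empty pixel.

T0:
  2·area = 12  (B↔C swapped to make it positive)
  edge (5, 7)→(10, 8): d=(5,1) inclusive
  edge (10, 8)→(8, 10): d=(-2,2) inclusive
  edge (8, 10)→(5, 7): d=(-3,-3) inclusive
    (0,1)@(1, 3): e=[-16,28,0] → ·  [on edge]
    (1,2)@(3, 5): e=[-8,20,0] → ·  [on edge]
    (2,3)@(5, 7): e=[0,12,0] → █  [on edge]
    (3,3)@(7, 7): e=[-2,8,6] → ·
    (2,4)@(5, 9): e=[10,8,-6] → ·
    (3,4)@(7, 9): e=[8,4,0] → █  [on edge]
    (4,4)@(9, 9): e=[6,0,6] → █  [on edge]
    (3,5)@(7, 11): e=[18,0,-6] → ·  [on edge]
    (4,5)@(9, 11): e=[16,-4,0] → ·  [on edge]
  covered (3 px):
    · · · · ·
    · · · · ·
    · · · · ·
    · · █ · ·
    · · · █ █
    · · · · ·
T1:
  2·area = 16  (B↔C swapped to make it positive)
  edge (10, 8)→(4, 6): d=(-6,-2) inclusive
  edge (4, 6)→(0, 2): d=(-4,-4) inclusive
  edge (0, 2)→(10, 8): d=(10,6) inclusive
    (0,1)@(1, 3): e=[12,0,4] → █  [on edge]
    (1,1)@(3, 3): e=[16,8,-8] → ·
    (0,2)@(1, 5): e=[0,-8,24] → ·  [on edge]
    (1,2)@(3, 5): e=[4,0,12] → █  [on edge]
    (2,2)@(5, 5): e=[8,8,0] → █  [on edge]
    (3,2)@(7, 5): e=[12,16,-12] → ·
    (1,3)@(3, 7): e=[-8,-8,32] → ·
    (2,3)@(5, 7): e=[-4,0,20] → ·  [on edge]
    (3,3)@(7, 7): e=[0,8,8] → █  [on edge]
    (4,3)@(9, 7): e=[4,16,-4] → ·
    (3,4)@(7, 9): e=[-12,0,28] → ·  [on edge]
    (4,5)@(9, 11): e=[-20,0,36] → ·  [on edge]
  covered (4 px):
    · · · · ·
    █ · · · ·
    · █ █ · ·
    · · · █ ·
    · · · · ·
    · · · · ·

Z-buffer (winner per pixel, '.' = empty):
  . . . . .
  1 . . . .
  . 1 1 . .
  . . 0 1 .
  . . . 0 0
  . . . . .

Final: 1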